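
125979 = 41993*3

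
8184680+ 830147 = 9014827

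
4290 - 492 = 3798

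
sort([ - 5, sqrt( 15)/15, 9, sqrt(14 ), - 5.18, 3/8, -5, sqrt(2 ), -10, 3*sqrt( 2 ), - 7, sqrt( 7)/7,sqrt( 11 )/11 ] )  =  [-10, - 7,-5.18,-5, - 5, sqrt ( 15 )/15,sqrt( 11)/11,3/8, sqrt( 7 )/7, sqrt( 2 ),sqrt ( 14), 3*sqrt( 2) , 9 ] 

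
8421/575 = 8421/575= 14.65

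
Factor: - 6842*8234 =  - 56337028 = -2^2*11^1*23^1 * 179^1*311^1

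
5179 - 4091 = 1088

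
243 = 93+150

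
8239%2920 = 2399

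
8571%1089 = 948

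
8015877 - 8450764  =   -434887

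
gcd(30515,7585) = 5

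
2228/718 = 1114/359 =3.10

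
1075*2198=2362850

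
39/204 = 13/68 = 0.19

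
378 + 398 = 776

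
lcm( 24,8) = 24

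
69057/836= 69057/836  =  82.60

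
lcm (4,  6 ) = 12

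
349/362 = 349/362 = 0.96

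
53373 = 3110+50263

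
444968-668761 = -223793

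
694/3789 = 694/3789  =  0.18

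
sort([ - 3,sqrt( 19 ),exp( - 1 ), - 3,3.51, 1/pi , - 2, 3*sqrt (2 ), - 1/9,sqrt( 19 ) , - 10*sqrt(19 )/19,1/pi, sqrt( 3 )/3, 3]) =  [-3,-3, - 10*sqrt(19) /19 , - 2,- 1/9,1/pi , 1/pi , exp( - 1 ), sqrt( 3 )/3,3,3.51,  3*sqrt( 2 ) , sqrt( 19),sqrt( 19 ) ] 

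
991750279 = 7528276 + 984222003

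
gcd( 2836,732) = 4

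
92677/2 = 46338+1/2 = 46338.50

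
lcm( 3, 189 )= 189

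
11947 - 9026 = 2921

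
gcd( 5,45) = 5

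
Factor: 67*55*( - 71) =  - 261635 = - 5^1*11^1 * 67^1*71^1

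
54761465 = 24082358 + 30679107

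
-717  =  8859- 9576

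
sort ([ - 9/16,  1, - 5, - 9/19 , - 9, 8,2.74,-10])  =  [ - 10, - 9 ,  -  5,-9/16,- 9/19 , 1,  2.74, 8 ]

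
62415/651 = 95 + 190/217 = 95.88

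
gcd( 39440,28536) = 232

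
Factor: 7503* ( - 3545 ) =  - 3^1*5^1*41^1 *61^1 * 709^1= -  26598135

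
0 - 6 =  - 6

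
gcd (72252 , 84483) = 81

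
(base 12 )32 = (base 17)24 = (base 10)38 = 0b100110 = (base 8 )46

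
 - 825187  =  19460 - 844647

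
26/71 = 26/71=0.37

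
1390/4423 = 1390/4423 =0.31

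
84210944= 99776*844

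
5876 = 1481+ 4395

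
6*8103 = 48618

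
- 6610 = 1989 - 8599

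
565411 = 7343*77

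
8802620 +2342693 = 11145313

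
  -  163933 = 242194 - 406127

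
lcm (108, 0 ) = 0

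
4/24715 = 4/24715 = 0.00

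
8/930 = 4/465 = 0.01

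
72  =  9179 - 9107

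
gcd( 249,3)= 3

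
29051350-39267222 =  - 10215872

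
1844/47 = 39 + 11/47  =  39.23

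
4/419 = 4/419 = 0.01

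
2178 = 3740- 1562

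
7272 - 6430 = 842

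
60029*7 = 420203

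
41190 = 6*6865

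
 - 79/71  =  -79/71 = - 1.11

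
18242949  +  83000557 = 101243506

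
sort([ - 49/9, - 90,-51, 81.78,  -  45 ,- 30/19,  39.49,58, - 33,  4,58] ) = [ - 90, -51, - 45 , - 33, - 49/9,-30/19,4,39.49,58 , 58,81.78 ]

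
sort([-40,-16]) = [  -  40, - 16]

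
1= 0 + 1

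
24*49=1176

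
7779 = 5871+1908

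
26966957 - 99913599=  -  72946642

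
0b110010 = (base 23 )24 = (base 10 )50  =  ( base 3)1212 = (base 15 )35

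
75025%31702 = 11621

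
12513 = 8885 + 3628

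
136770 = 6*22795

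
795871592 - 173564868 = 622306724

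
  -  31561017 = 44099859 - 75660876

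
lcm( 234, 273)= 1638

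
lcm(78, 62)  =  2418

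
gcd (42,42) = 42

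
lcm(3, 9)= 9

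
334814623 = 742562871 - 407748248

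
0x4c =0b1001100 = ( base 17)48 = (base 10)76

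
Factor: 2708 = 2^2*677^1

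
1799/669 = 1799/669  =  2.69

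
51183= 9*5687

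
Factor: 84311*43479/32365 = 3^2*5^ ( - 1 )*59^1*1429^1 * 4831^1*6473^( - 1 ) = 3665757969/32365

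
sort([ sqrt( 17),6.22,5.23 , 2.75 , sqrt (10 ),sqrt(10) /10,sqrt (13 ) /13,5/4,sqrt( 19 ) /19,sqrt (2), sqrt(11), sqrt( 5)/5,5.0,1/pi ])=[sqrt( 19)/19,sqrt(13 ) /13,sqrt (10 )/10, 1/pi, sqrt( 5)/5, 5/4 , sqrt ( 2 ),2.75,sqrt ( 10 ) , sqrt(11 ),sqrt (17 ), 5.0,5.23,6.22]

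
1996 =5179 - 3183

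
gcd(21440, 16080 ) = 5360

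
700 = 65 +635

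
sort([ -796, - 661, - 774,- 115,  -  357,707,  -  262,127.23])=[ - 796,-774, - 661,- 357, - 262,-115, 127.23, 707]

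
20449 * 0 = 0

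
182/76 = 91/38 = 2.39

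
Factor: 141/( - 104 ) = -2^( - 3 ) *3^1*13^( - 1 ) * 47^1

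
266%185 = 81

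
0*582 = 0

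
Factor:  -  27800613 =-3^2 *3088957^1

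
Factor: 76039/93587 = 13^ ( - 1)*23^( - 1 ) * 313^( - 1 )*76039^1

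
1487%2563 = 1487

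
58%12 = 10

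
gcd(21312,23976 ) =2664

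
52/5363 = 52/5363 = 0.01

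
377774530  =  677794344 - 300019814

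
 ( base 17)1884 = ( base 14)2981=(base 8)16305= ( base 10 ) 7365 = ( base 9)11083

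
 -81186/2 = -40593= - 40593.00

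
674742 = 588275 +86467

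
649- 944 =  - 295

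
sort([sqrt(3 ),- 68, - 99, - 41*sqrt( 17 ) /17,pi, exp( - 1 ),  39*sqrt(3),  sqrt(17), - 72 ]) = [ - 99, - 72, - 68, - 41 * sqrt( 17 ) /17,  exp( - 1 ) , sqrt(3),  pi,sqrt( 17),  39*sqrt(3) ] 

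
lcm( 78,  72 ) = 936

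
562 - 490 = 72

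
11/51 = 11/51= 0.22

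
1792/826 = 2 + 10/59 = 2.17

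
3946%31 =9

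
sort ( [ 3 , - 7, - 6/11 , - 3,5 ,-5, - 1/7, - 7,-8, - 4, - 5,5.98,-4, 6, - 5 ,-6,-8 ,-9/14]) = [ - 8, - 8, - 7, - 7,-6,-5, - 5, - 5,-4,-4,- 3 , - 9/14 ,-6/11,-1/7, 3, 5, 5.98, 6]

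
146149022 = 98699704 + 47449318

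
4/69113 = 4/69113 =0.00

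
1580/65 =24 + 4/13 = 24.31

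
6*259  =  1554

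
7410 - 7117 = 293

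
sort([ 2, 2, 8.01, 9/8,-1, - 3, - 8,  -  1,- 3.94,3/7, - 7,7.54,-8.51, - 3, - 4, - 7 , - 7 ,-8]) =[-8.51,-8, - 8,-7,- 7,  -  7,-4, - 3.94,  -  3,  -  3, - 1,-1, 3/7, 9/8, 2, 2, 7.54, 8.01] 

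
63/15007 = 63/15007  =  0.00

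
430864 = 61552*7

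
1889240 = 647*2920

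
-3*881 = -2643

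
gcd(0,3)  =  3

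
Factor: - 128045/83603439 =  - 3^( - 2) * 5^1*19^( - 1)*25609^1 * 488909^( - 1)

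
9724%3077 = 493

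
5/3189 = 5/3189=0.00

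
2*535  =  1070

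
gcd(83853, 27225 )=1089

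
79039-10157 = 68882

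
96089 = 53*1813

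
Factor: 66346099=23^1*107^1* 26959^1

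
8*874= 6992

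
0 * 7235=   0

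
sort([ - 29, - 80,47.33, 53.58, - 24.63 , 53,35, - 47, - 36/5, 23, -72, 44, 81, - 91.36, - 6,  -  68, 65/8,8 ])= [ - 91.36, - 80, -72,-68, - 47, - 29, - 24.63, - 36/5, - 6,8,65/8, 23,35, 44, 47.33,53, 53.58, 81]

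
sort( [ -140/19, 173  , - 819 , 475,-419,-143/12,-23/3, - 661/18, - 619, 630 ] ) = [ - 819 , - 619, - 419, - 661/18,-143/12,  -  23/3, - 140/19,173,475 , 630 ] 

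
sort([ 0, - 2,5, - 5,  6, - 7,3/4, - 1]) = [ - 7, - 5, - 2  ,-1, 0, 3/4,5, 6]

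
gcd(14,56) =14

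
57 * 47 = 2679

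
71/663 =71/663 = 0.11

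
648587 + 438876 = 1087463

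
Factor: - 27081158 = - 2^1*13^1  *  1041583^1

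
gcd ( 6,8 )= 2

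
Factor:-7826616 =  - 2^3*3^2*7^1*53^1*293^1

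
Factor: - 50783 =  - 43^1*1181^1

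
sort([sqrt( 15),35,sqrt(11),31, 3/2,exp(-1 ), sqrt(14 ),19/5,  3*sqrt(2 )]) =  [ exp( - 1), 3/2,sqrt(11),sqrt (14), 19/5,sqrt(15),3*sqrt(2),31,35]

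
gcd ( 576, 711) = 9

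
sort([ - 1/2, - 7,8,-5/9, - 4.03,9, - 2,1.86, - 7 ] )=[ - 7, - 7, -4.03, - 2, - 5/9, - 1/2,1.86,  8,9]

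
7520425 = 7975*943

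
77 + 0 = 77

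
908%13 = 11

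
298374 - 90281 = 208093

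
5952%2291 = 1370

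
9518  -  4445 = 5073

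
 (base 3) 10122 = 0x62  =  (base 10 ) 98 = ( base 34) 2U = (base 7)200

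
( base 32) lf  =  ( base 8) 1257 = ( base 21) 1bf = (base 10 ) 687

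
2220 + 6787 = 9007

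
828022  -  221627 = 606395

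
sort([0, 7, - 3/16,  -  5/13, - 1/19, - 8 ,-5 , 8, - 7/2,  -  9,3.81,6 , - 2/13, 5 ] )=[ - 9, - 8 , - 5, - 7/2, - 5/13,-3/16, - 2/13, - 1/19 , 0,3.81,5, 6 , 7 , 8]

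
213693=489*437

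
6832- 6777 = 55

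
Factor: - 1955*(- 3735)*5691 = 3^3*5^2*7^1*17^1*23^1*83^1*271^1 = 41555255175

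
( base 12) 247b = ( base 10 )4127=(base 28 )57B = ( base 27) 5HN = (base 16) 101f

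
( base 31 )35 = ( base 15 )68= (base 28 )3E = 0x62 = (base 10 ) 98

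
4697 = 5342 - 645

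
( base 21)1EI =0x2f1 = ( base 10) 753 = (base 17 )2a5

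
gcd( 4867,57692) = 1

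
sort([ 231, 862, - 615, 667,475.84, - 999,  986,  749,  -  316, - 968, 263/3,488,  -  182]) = [-999 ,- 968,-615,-316, - 182, 263/3,  231,  475.84, 488,667, 749,  862, 986] 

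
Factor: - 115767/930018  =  -2^( - 1)  *3^1*19^1*677^1*155003^ (  -  1 ) = - 38589/310006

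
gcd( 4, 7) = 1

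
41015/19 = 2158+ 13/19= 2158.68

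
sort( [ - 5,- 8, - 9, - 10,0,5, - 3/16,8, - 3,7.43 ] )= [ - 10, - 9, - 8,- 5, - 3, - 3/16,0,5,7.43 , 8 ]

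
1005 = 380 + 625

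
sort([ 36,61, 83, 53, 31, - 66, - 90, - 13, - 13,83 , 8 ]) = [ - 90,-66, - 13, - 13 , 8 , 31, 36,53, 61,83, 83 ] 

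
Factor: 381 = 3^1*127^1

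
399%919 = 399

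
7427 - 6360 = 1067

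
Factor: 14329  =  7^1 * 23^1*89^1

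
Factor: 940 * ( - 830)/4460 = -39010/223 = - 2^1  *5^1*47^1*83^1*223^(-1 ) 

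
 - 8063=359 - 8422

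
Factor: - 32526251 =-32526251^1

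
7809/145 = 7809/145 =53.86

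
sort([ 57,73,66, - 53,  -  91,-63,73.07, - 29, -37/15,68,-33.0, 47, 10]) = [-91, - 63 , - 53, - 33.0,  -  29, - 37/15,  10 , 47,  57, 66,68,73,73.07]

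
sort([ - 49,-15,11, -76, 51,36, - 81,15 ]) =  [-81,-76, - 49,  -  15 , 11,15 , 36,51]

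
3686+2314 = 6000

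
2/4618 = 1/2309=0.00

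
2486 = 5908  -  3422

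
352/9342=176/4671 =0.04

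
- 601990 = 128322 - 730312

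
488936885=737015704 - 248078819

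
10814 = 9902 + 912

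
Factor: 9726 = 2^1 * 3^1*1621^1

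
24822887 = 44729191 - 19906304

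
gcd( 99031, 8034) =1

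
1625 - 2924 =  - 1299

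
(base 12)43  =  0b110011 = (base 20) 2b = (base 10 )51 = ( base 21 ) 29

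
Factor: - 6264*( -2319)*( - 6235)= - 90570956760 = -2^3*3^4 * 5^1 * 29^2*43^1*773^1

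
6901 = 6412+489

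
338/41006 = 169/20503 = 0.01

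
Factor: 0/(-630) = 0^1 = 0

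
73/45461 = 73/45461 = 0.00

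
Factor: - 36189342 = -2^1 *3^4*7^2*47^1 * 97^1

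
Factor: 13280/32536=20/49 = 2^2*5^1 * 7^(-2)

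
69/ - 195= - 1 +42/65 = - 0.35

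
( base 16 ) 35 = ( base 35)1I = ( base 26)21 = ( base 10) 53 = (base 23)27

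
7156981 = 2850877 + 4306104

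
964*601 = 579364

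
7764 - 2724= 5040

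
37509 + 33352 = 70861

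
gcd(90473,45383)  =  1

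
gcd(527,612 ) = 17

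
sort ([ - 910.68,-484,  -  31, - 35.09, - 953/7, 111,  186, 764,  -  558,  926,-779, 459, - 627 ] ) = [-910.68,-779, - 627, - 558, - 484,  -  953/7, - 35.09,-31,  111, 186,459 , 764, 926 ] 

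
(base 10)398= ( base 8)616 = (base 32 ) ce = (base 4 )12032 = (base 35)BD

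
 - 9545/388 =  - 25 + 155/388 = -24.60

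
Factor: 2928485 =5^1 *7^2*11953^1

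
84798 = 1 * 84798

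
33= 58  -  25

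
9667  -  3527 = 6140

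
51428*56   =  2879968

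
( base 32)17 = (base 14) 2B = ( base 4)213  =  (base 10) 39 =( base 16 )27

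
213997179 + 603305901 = 817303080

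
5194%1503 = 685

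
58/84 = 29/42=0.69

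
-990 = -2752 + 1762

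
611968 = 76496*8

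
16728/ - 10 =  - 1673+1/5=- 1672.80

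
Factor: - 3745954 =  - 2^1* 37^1*223^1*227^1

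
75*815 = 61125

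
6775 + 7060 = 13835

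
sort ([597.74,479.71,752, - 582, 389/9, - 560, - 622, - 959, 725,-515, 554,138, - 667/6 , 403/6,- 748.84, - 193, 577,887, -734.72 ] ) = [-959,-748.84, - 734.72, - 622, - 582,- 560 , - 515, - 193, - 667/6, 389/9, 403/6, 138, 479.71,554 , 577 , 597.74,725, 752, 887 ]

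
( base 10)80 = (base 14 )5A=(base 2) 1010000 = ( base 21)3H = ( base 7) 143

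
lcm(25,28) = 700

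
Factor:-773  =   - 773^1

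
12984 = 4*3246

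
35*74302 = 2600570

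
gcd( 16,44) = 4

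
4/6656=1/1664 = 0.00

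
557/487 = 1 + 70/487 = 1.14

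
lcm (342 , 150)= 8550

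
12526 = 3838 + 8688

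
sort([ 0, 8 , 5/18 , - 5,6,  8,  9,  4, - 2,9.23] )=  [ - 5, - 2, 0, 5/18,4, 6 , 8 , 8,  9 , 9.23 ] 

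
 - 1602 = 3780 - 5382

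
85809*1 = 85809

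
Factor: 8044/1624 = 2^( - 1 )*7^( - 1)*29^( - 1 )*2011^1 = 2011/406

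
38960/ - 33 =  - 38960/33= - 1180.61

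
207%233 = 207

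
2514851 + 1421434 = 3936285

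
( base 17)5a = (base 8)137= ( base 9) 115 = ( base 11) 87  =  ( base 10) 95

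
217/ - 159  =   - 2 + 101/159 = - 1.36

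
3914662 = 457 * 8566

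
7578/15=2526/5 = 505.20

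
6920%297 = 89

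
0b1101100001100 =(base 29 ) 86m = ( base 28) 8N8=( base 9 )10443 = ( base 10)6924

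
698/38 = 349/19 = 18.37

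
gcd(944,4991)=1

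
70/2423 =70/2423= 0.03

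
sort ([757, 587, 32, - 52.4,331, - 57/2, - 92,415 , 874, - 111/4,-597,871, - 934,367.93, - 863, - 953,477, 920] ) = [ - 953  ,  -  934, - 863, - 597, - 92, - 52.4, - 57/2, - 111/4, 32,331,367.93, 415, 477,587, 757, 871, 874 , 920 ] 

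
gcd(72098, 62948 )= 2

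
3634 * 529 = 1922386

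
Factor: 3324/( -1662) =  - 2^1 = -  2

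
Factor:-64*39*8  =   - 2^9*3^1 * 13^1 =- 19968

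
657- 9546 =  - 8889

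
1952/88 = 22 + 2/11 = 22.18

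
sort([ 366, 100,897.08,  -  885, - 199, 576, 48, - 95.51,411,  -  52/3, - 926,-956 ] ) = [  -  956, - 926, - 885,-199,-95.51, - 52/3, 48, 100, 366,  411, 576, 897.08 ] 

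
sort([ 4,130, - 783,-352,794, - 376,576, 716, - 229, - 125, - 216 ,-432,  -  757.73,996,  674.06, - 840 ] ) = [ - 840, - 783, - 757.73, - 432, - 376, - 352, - 229,-216,- 125,4,130,576,674.06,716,794,996]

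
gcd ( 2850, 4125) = 75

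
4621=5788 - 1167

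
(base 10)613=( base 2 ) 1001100101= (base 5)4423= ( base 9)751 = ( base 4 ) 21211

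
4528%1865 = 798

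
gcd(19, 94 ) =1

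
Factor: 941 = 941^1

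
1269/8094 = 423/2698= 0.16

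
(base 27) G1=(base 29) ER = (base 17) 188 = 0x1b1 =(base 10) 433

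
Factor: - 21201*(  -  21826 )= 2^1*3^1*7^1*37^1*191^1 * 1559^1=462733026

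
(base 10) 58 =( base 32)1Q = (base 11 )53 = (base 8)72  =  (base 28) 22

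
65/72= 65/72 = 0.90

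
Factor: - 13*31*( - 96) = 38688 = 2^5*3^1 * 13^1*31^1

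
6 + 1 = 7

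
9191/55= 167 + 6/55  =  167.11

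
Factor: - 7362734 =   -  2^1*17^1* 216551^1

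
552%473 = 79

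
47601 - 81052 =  - 33451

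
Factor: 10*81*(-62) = -50220=- 2^2*3^4*5^1*31^1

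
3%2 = 1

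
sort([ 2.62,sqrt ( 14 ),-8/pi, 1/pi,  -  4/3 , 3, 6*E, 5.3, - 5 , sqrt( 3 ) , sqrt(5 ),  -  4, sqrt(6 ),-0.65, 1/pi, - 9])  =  [ - 9, - 5 ,- 4,-8/pi, - 4/3 , - 0.65,1/pi , 1/pi,sqrt( 3), sqrt(5) , sqrt(6), 2.62, 3, sqrt( 14), 5.3, 6*E ]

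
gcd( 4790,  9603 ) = 1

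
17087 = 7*2441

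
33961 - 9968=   23993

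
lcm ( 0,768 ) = 0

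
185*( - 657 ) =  - 121545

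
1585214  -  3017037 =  -1431823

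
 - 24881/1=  - 24881 = - 24881.00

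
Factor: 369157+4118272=223^1*  20123^1 =4487429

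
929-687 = 242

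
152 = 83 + 69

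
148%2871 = 148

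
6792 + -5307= 1485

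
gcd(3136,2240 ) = 448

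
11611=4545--7066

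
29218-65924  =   - 36706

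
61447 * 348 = 21383556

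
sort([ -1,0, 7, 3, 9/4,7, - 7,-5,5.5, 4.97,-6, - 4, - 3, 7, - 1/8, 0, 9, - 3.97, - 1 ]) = [ - 7 , - 6,-5, -4 , - 3.97, - 3, - 1, - 1, - 1/8, 0 , 0, 9/4, 3,4.97, 5.5,7,7, 7,  9]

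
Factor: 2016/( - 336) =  - 6=- 2^1*3^1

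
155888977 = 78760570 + 77128407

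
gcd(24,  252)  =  12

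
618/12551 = 618/12551 = 0.05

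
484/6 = 242/3 = 80.67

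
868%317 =234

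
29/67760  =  29/67760= 0.00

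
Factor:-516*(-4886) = 2^3*3^1*7^1*43^1 * 349^1 = 2521176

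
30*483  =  14490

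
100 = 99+1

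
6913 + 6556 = 13469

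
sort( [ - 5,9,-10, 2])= [-10, - 5, 2,  9 ] 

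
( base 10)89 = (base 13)6b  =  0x59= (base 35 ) 2J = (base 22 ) 41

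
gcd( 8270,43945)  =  5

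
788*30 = 23640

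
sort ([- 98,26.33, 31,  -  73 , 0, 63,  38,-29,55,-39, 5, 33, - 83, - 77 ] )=[ -98, - 83,  -  77, - 73, - 39,-29, 0, 5,  26.33, 31, 33,38, 55, 63] 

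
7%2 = 1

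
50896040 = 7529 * 6760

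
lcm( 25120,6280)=25120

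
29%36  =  29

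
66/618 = 11/103 = 0.11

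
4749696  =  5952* 798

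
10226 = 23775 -13549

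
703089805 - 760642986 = - 57553181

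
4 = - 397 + 401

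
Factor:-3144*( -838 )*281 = 740342832  =  2^4*3^1*131^1*281^1 * 419^1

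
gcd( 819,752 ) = 1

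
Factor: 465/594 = 155/198 = 2^( - 1)*3^(- 2 )*5^1*11^ (-1)*31^1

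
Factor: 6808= 2^3*23^1* 37^1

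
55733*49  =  2730917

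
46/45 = 46/45 = 1.02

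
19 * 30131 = 572489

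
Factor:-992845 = - 5^1*7^1 * 19^1*1493^1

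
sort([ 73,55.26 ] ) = [55.26,73 ]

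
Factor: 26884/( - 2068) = -13 = - 13^1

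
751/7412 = 751/7412=0.10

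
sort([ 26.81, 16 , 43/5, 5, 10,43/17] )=[ 43/17 , 5, 43/5,  10 , 16, 26.81] 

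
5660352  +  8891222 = 14551574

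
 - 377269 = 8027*( - 47 ) 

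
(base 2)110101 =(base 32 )1l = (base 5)203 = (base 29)1o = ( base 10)53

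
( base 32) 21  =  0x41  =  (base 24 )2H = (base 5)230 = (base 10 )65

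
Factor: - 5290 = -2^1*5^1 *23^2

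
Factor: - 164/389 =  - 2^2*41^1*389^( - 1 )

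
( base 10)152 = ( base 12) 108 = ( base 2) 10011000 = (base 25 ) 62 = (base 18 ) 88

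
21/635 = 21/635 = 0.03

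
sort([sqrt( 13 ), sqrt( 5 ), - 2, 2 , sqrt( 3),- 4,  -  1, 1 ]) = [ - 4 ,-2, - 1,1,  sqrt(3),2,  sqrt( 5 ), sqrt( 13)] 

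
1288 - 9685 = -8397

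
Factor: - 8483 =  - 17^1 * 499^1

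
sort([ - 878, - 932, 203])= [-932,-878,203 ] 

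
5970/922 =2985/461=6.48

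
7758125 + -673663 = 7084462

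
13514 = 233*58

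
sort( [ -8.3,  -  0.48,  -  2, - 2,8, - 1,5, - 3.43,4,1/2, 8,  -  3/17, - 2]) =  [ - 8.3, - 3.43, - 2, - 2, - 2,-1, - 0.48,-3/17, 1/2,4, 5,8, 8]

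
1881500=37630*50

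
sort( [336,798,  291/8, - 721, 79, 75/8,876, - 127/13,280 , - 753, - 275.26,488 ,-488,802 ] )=[ - 753,-721, - 488,  -  275.26,-127/13, 75/8,291/8,79,  280,336,  488, 798,802,876]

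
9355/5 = 1871 = 1871.00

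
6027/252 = 23+11/12 = 23.92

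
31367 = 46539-15172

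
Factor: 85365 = 3^2 * 5^1 * 7^1*271^1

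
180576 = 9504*19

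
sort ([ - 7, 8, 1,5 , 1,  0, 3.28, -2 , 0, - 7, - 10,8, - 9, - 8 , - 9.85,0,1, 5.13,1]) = [ - 10, - 9.85, - 9 , - 8, - 7, - 7 , - 2, 0, 0, 0,1 , 1, 1,1, 3.28, 5 , 5.13 , 8, 8]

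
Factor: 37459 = 47^1*797^1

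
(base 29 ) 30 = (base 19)4b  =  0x57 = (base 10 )87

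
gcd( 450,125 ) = 25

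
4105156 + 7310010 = 11415166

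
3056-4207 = - 1151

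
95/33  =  95/33 = 2.88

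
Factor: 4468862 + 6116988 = 2^1*5^2*11^1*19^1*1013^1 = 10585850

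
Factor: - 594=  - 2^1*3^3*11^1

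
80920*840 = 67972800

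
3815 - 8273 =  - 4458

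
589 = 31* 19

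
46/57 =46/57 = 0.81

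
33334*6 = 200004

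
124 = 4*31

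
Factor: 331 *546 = 2^1*3^1*7^1 * 13^1*331^1 =180726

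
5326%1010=276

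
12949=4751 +8198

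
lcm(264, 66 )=264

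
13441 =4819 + 8622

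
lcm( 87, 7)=609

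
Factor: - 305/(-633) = 3^( - 1) *5^1*61^1*211^(-1) 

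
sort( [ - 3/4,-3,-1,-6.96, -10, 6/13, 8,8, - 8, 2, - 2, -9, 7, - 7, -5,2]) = [ - 10, - 9, - 8,-7, - 6.96,-5,-3 , - 2 , - 1,-3/4,6/13, 2, 2, 7,8, 8]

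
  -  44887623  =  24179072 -69066695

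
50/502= 25/251 = 0.10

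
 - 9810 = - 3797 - 6013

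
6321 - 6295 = 26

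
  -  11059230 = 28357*(-390 )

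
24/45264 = 1/1886 = 0.00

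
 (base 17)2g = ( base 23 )24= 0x32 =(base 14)38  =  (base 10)50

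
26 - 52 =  - 26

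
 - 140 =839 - 979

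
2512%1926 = 586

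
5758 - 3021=2737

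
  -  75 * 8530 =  - 639750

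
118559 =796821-678262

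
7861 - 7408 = 453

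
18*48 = 864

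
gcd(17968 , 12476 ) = 4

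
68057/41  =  68057/41 = 1659.93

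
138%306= 138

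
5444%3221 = 2223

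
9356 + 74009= 83365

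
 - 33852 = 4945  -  38797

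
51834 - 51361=473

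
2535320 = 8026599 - 5491279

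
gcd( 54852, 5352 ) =12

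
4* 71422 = 285688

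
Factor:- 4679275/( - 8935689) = 3^( - 1) * 5^2* 7^( - 2) * 89^(-1)*683^( - 1 )  *187171^1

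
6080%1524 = 1508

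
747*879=656613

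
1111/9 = 123 + 4/9 =123.44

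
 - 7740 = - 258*30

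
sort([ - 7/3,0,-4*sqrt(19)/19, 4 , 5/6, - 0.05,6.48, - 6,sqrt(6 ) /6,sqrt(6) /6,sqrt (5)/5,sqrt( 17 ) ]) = [ - 6, - 7/3, - 4*sqrt (19)/19 , - 0.05 , 0, sqrt(6)/6 , sqrt(6 )/6, sqrt( 5)/5,5/6,4, sqrt (17 ),  6.48 ]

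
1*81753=81753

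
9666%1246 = 944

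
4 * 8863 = 35452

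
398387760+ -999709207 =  - 601321447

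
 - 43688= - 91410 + 47722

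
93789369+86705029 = 180494398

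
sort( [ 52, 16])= [ 16 , 52]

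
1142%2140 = 1142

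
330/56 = 5 + 25/28=5.89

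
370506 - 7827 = 362679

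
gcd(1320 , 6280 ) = 40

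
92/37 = 92/37 = 2.49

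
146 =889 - 743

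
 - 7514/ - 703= 7514/703 = 10.69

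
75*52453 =3933975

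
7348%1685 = 608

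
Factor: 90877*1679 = 19^1*23^1*73^1 * 4783^1 = 152582483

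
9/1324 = 9/1324 = 0.01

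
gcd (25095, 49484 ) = 1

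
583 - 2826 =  - 2243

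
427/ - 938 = - 1 + 73/134 = - 0.46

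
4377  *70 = 306390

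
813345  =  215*3783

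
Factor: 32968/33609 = 2^3*3^( - 1)*13^1*17^( - 1)*317^1*659^ ( - 1)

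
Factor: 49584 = 2^4 * 3^1 *1033^1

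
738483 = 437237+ 301246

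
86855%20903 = 3243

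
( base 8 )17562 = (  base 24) DNA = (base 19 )135d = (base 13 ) 3883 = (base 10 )8050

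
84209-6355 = 77854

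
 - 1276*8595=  - 10967220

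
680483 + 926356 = 1606839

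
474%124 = 102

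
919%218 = 47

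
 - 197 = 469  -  666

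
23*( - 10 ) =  - 230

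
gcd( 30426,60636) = 6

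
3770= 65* 58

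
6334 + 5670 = 12004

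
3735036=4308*867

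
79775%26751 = 26273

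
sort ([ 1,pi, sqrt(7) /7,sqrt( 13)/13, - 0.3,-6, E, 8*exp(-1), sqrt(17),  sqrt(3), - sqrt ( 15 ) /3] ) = [ - 6, - sqrt( 15 ) /3,  -  0.3,  sqrt( 13 )/13, sqrt ( 7)/7,1, sqrt(3), E,8*exp( - 1), pi,  sqrt(17)] 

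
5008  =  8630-3622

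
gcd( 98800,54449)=1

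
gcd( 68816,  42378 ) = 2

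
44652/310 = 144 + 6/155 = 144.04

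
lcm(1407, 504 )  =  33768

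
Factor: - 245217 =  - 3^1*7^1*11677^1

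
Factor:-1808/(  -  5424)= 3^(-1) = 1/3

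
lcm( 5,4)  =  20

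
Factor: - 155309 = -7^1*11^1*2017^1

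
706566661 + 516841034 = 1223407695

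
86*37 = 3182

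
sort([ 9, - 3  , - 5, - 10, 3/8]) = [ - 10, - 5, - 3,3/8, 9 ]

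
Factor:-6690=-2^1* 3^1 * 5^1 * 223^1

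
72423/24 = 3017  +  5/8 = 3017.62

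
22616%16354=6262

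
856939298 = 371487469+485451829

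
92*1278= 117576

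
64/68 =16/17 = 0.94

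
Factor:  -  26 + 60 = 2^1  *17^1 = 34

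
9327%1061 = 839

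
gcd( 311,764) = 1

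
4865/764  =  6 + 281/764 =6.37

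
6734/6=1122+1/3 = 1122.33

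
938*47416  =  44476208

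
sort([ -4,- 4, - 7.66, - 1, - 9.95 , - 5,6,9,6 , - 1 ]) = [ - 9.95, - 7.66, - 5, - 4, - 4,-1, - 1,6, 6,9 ]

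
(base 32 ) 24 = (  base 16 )44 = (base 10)68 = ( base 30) 28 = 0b1000100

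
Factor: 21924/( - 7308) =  - 3 = - 3^1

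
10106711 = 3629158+6477553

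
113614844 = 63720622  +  49894222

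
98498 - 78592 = 19906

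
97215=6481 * 15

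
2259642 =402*5621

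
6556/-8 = -1639/2=-819.50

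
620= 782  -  162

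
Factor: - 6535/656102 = - 2^( - 1 )*5^1*1307^1* 328051^( - 1) 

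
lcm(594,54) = 594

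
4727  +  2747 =7474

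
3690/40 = 369/4 = 92.25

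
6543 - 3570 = 2973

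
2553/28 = 2553/28 = 91.18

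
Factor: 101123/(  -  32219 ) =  -317/101=- 101^(-1)*317^1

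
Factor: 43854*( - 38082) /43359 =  - 556682676/14453 = -  2^2*3^1 *11^1 * 97^( - 1 )*149^( - 1)*577^1*7309^1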